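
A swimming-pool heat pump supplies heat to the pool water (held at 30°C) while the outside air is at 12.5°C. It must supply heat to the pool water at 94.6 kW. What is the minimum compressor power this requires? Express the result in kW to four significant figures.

5.461 kW

In absolute terms T_C = 285.65 K and T_H = 303.15 K, so ΔT = 17.50 K.
COP_Carnot = T_H/ΔT = 303.15/17.50 = 17.32.
Ẇ_min = Q̇/COP_Carnot = 94.60/17.32 = 5.461 kW.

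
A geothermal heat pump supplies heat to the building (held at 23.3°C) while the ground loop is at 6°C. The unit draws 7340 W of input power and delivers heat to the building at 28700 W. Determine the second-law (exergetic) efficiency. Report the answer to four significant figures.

0.2282

COP_actual = Q̇_H/Ẇ = 28700/7340 = 3.910.
In absolute terms T_C = 279.15 K and T_H = 296.45 K, so ΔT = 17.30 K.
COP_Carnot = T_H/ΔT = 296.45/17.30 = 17.14.
η_II = COP_actual/COP_Carnot = 3.910/17.14 = 0.2282.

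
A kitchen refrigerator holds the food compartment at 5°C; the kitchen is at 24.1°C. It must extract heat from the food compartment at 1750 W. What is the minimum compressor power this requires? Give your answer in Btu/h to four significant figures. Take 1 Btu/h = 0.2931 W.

410.0 Btu/h

In absolute terms T_C = 278.15 K and T_H = 297.25 K, so ΔT = 19.10 K.
COP_Carnot = T_C/ΔT = 278.15/19.10 = 14.56.
Ẇ_min = Q̇/COP_Carnot = 1750/14.56 = 120.2 W = 410.0 Btu/h.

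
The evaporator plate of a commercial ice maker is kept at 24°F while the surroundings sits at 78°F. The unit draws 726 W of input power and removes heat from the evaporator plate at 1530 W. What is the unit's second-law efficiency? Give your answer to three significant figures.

COP_actual = Q̇_C/Ẇ = 1530/726.0 = 2.107.
In absolute terms T_C = 268.71 K and T_H = 298.71 K, so ΔT = 30.00 K.
COP_Carnot = T_C/ΔT = 268.71/30.00 = 8.957.
η_II = COP_actual/COP_Carnot = 2.107/8.957 = 0.2353.

0.235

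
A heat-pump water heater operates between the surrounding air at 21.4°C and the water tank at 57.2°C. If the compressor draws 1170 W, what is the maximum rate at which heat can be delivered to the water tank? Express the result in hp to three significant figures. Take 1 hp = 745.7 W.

14.5 hp

In absolute terms T_C = 294.55 K and T_H = 330.35 K, so ΔT = 35.80 K.
COP_Carnot = T_H/ΔT = 330.35/35.80 = 9.228.
Q̇_max = COP_Carnot × Ẇ = 9.228 × 1170 W = 10800 W = 14.48 hp.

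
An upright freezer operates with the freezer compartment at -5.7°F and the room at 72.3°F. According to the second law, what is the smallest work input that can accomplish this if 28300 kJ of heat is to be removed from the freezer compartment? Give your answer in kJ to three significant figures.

4860 kJ

In absolute terms T_C = 252.21 K and T_H = 295.54 K, so ΔT = 43.33 K.
The reversible limit is COP_R = T_C/ΔT = 5.820, so W_min = Q_C/COP = Q_C·ΔT/T_C.
W_min = 28300 × 43.33/252.21 = 4862 kJ.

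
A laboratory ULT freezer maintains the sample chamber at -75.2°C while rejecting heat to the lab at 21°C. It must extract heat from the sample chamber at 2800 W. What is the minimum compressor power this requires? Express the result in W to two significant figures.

1400 W

In absolute terms T_C = 197.95 K and T_H = 294.15 K, so ΔT = 96.20 K.
COP_Carnot = T_C/ΔT = 197.95/96.20 = 2.058.
Ẇ_min = Q̇/COP_Carnot = 2800/2.058 = 1361 W.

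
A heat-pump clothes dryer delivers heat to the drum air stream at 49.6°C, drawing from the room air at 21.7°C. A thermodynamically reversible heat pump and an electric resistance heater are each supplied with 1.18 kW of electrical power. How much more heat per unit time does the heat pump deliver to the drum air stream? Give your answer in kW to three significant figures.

In absolute terms T_C = 294.85 K and T_H = 322.75 K, so ΔT = 27.90 K.
COP_Carnot = T_H/ΔT = 322.75/27.90 = 11.57.
The heat pump delivers Q̇_H = COP × Ẇ = 13.65 kW; the resistance heater delivers Ẇ = 1.180 kW.
Extra = (COP − 1)·Ẇ = 12.47 kW.

12.5 kW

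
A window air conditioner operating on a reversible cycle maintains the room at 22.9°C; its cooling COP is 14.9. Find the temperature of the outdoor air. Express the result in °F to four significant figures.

109.0 °F

COP_R = T_C/(T_H − T_C) gives T_H − T_C = T_C/COP.
With T_C = 296.05 K, T_H = 296.05 × (1 + 1/14.9) = 315.92 K.
Converting, 315.92 K = 108.98°F.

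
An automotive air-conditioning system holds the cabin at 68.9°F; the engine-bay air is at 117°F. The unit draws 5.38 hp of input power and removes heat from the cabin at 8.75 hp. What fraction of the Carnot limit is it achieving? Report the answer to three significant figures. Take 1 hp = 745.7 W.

COP_actual = Q̇_C/Ẇ = 8.750/5.380 = 1.626.
In absolute terms T_C = 293.65 K and T_H = 320.37 K, so ΔT = 26.72 K.
COP_Carnot = T_C/ΔT = 293.65/26.72 = 10.99.
η_II = COP_actual/COP_Carnot = 1.626/10.99 = 0.1480.

0.148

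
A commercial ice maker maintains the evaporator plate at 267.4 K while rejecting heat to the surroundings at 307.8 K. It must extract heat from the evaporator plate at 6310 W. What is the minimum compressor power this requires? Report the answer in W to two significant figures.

950 W

The reservoir spacing is ΔT = 307.8 − 267.4 = 40.40 K.
COP_Carnot = T_C/ΔT = 267.40/40.40 = 6.619.
Ẇ_min = Q̇/COP_Carnot = 6310/6.619 = 953.3 W.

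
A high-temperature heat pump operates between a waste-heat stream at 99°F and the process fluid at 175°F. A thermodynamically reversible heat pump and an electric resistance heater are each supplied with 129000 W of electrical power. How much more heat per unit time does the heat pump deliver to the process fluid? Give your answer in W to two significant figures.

950000 W

In absolute terms T_C = 310.37 K and T_H = 352.59 K, so ΔT = 42.22 K.
COP_Carnot = T_H/ΔT = 352.59/42.22 = 8.351.
The heat pump delivers Q̇_H = COP × Ẇ = 1077000 W; the resistance heater delivers Ẇ = 129000 W.
Extra = (COP − 1)·Ẇ = 948300 W.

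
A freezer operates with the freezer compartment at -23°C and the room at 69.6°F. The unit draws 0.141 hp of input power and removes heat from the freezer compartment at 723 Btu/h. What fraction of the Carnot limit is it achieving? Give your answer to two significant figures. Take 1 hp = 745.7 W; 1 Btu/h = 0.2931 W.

Converting, Q̇_C = 723.0 Btu/h = 0.2842 hp, so COP_actual = Q̇_C/Ẇ = 0.2842/0.1410 = 2.015.
In absolute terms T_C = 250.15 K and T_H = 294.04 K, so ΔT = 43.89 K.
COP_Carnot = T_C/ΔT = 250.15/43.89 = 5.700.
η_II = COP_actual/COP_Carnot = 2.015/5.700 = 0.3536.

0.35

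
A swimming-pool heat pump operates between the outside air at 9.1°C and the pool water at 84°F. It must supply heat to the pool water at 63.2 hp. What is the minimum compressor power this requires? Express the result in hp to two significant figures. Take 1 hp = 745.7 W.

In absolute terms T_C = 282.25 K and T_H = 302.04 K, so ΔT = 19.79 K.
COP_Carnot = T_H/ΔT = 302.04/19.79 = 15.26.
Ẇ_min = Q̇/COP_Carnot = 63.20/15.26 = 4.141 hp.

4.1 hp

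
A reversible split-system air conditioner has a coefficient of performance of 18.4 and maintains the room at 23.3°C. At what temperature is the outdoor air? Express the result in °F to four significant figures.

102.9 °F

COP_R = T_C/(T_H − T_C) gives T_H − T_C = T_C/COP.
With T_C = 296.45 K, T_H = 296.45 × (1 + 1/18.4) = 312.56 K.
Converting, 312.56 K = 102.94°F.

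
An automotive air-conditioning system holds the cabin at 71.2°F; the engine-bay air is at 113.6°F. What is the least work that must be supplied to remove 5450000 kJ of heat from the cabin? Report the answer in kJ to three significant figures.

435000 kJ

In absolute terms T_C = 294.93 K and T_H = 318.48 K, so ΔT = 23.56 K.
The reversible limit is COP_R = T_C/ΔT = 12.52, so W_min = Q_C/COP = Q_C·ΔT/T_C.
W_min = 5450000 × 23.56/294.93 = 435300 kJ.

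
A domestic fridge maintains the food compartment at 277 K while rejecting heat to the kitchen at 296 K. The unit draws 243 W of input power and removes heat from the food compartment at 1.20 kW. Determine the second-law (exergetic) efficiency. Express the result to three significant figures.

0.339

Converting, Q̇_C = 1.200 kW = 1200 W, so COP_actual = Q̇_C/Ẇ = 1200/243.0 = 4.938.
The reservoir spacing is ΔT = 296 − 277 = 19.00 K.
COP_Carnot = T_C/ΔT = 277.00/19.00 = 14.58.
η_II = COP_actual/COP_Carnot = 4.938/14.58 = 0.3387.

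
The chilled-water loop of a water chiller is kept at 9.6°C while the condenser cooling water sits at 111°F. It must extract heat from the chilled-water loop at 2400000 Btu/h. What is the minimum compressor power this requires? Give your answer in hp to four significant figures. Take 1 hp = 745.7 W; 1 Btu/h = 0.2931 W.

In absolute terms T_C = 282.75 K and T_H = 317.04 K, so ΔT = 34.29 K.
COP_Carnot = T_C/ΔT = 282.75/34.29 = 8.246.
Ẇ_min = Q̇/COP_Carnot = 2400000/8.246 = 291000 Btu/h = 114.4 hp.

114.4 hp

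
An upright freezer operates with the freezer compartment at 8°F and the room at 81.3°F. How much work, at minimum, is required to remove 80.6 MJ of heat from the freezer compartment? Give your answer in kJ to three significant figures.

In absolute terms T_C = 259.82 K and T_H = 300.54 K, so ΔT = 40.72 K.
The reversible limit is COP_R = T_C/ΔT = 6.380, so W_min = Q_C/COP = Q_C·ΔT/T_C.
W_min = 80.60 × 40.72/259.82 = 12.63 MJ = 12630 kJ.

12600 kJ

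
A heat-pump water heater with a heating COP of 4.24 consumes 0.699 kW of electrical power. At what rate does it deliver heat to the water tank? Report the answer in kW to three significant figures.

2.96 kW

Q̇_H = COP_HP × Ẇ = 4.24 × 0.6990 = 2.964 kW.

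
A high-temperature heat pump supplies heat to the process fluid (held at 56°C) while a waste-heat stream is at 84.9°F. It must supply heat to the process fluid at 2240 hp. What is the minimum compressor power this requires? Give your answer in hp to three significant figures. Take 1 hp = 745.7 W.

In absolute terms T_C = 302.54 K and T_H = 329.15 K, so ΔT = 26.61 K.
COP_Carnot = T_H/ΔT = 329.15/26.61 = 12.37.
Ẇ_min = Q̇/COP_Carnot = 2240/12.37 = 181.1 hp.

181 hp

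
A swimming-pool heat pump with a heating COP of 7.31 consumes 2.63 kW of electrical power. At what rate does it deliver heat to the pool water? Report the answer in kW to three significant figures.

Q̇_H = COP_HP × Ẇ = 7.31 × 2.630 = 19.23 kW.

19.2 kW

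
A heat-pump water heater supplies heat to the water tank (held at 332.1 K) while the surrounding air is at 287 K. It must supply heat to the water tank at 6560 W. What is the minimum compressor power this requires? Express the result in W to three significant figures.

The reservoir spacing is ΔT = 332.1 − 287 = 45.10 K.
COP_Carnot = T_H/ΔT = 332.10/45.10 = 7.364.
Ẇ_min = Q̇/COP_Carnot = 6560/7.364 = 890.9 W.

891 W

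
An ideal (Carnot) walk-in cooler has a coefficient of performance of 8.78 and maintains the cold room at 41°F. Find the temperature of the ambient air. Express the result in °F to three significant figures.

COP_R = T_C/(T_H − T_C) gives T_H − T_C = T_C/COP.
With T_C = 278.15 K, T_H = 278.15 × (1 + 1/8.78) = 309.83 K.
Converting, 309.83 K = 98.02°F.

98.0 °F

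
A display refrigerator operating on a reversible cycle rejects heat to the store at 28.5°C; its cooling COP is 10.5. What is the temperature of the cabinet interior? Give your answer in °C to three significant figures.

For a Carnot refrigerator COP_R = T_C/(T_H − T_C), so T_C = COP·T_H/(1 + COP).
With T_H = 301.65 K, T_C = 10.5 × 301.65/11.50 = 275.42 K.
Converting, 275.42 K = 2.27°C.

2.27 °C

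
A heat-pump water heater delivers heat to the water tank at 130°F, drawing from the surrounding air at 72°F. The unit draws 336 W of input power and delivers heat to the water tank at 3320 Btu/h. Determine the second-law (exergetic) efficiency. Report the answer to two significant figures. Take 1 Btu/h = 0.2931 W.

0.28

Converting, Q̇_H = 3320 Btu/h = 973.1 W, so COP_actual = Q̇_H/Ẇ = 973.1/336.0 = 2.896.
In absolute terms T_C = 295.37 K and T_H = 327.59 K, so ΔT = 32.22 K.
COP_Carnot = T_H/ΔT = 327.59/32.22 = 10.17.
η_II = COP_actual/COP_Carnot = 2.896/10.17 = 0.2849.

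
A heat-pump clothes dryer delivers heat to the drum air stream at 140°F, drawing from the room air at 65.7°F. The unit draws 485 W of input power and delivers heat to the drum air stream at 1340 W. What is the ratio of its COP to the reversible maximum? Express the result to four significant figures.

0.3423

COP_actual = Q̇_H/Ẇ = 1340/485.0 = 2.763.
In absolute terms T_C = 291.87 K and T_H = 333.15 K, so ΔT = 41.28 K.
COP_Carnot = T_H/ΔT = 333.15/41.28 = 8.071.
η_II = COP_actual/COP_Carnot = 2.763/8.071 = 0.3423.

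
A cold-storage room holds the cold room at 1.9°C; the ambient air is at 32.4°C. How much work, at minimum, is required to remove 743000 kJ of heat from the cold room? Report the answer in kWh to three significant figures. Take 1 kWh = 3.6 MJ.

22.9 kWh

In absolute terms T_C = 275.05 K and T_H = 305.55 K, so ΔT = 30.50 K.
The reversible limit is COP_R = T_C/ΔT = 9.018, so W_min = Q_C/COP = Q_C·ΔT/T_C.
W_min = 743000 × 30.50/275.05 = 82390 kJ = 22.89 kWh.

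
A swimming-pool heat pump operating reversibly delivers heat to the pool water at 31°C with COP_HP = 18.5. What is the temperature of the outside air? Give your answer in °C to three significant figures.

14.6 °C

COP_HP = T_H/(T_H − T_C) gives T_H − T_C = T_H/COP.
With T_H = 304.15 K, T_C = 304.15 × (1 − 1/18.5) = 287.71 K.
Converting, 287.71 K = 14.56°C.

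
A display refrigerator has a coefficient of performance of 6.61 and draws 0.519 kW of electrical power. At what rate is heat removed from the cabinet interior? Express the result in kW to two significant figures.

3.4 kW

Q̇_C = COP × Ẇ = 6.61 × 0.5190 = 3.431 kW.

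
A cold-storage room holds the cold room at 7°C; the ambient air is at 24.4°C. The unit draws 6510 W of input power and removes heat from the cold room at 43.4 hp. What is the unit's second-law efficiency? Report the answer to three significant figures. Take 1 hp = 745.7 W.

Converting, Q̇_C = 43.40 hp = 32360 W, so COP_actual = Q̇_C/Ẇ = 32360/6510 = 4.971.
In absolute terms T_C = 280.15 K and T_H = 297.55 K, so ΔT = 17.40 K.
COP_Carnot = T_C/ΔT = 280.15/17.40 = 16.10.
η_II = COP_actual/COP_Carnot = 4.971/16.10 = 0.3088.

0.309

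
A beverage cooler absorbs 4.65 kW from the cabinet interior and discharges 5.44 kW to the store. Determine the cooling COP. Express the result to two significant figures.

The first law gives Q̇_H = Q̇_C + Ẇ, so the three rates are Q̇_C = 4.650, Q̇_H = 5.440, Ẇ = 0.7900 kW.
COP_R = Q̇_C/Ẇ = 4.650/0.7900 = 5.886.

5.9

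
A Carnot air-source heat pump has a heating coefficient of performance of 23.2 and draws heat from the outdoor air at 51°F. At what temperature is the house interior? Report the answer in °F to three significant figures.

COP_HP = T_H/(T_H − T_C) rearranges to T_H = COP·T_C/(COP − 1).
With T_C = 283.71 K, T_H = 23.2 × 283.71/22.20 = 296.49 K.
Converting, 296.49 K = 74.00°F.

74.0 °F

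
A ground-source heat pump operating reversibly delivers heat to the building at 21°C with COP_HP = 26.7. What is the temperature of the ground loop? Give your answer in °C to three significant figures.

COP_HP = T_H/(T_H − T_C) gives T_H − T_C = T_H/COP.
With T_H = 294.15 K, T_C = 294.15 × (1 − 1/26.7) = 283.13 K.
Converting, 283.13 K = 9.98°C.

9.98 °C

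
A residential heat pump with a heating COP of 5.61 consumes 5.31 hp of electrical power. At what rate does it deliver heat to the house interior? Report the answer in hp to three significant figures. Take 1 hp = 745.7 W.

Q̇_H = COP_HP × Ẇ = 5.61 × 5.310 = 29.79 hp.

29.8 hp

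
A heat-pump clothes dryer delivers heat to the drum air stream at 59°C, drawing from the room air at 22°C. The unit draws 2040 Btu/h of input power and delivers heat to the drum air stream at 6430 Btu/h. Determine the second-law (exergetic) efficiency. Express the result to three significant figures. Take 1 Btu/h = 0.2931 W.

0.351

COP_actual = Q̇_H/Ẇ = 6430/2040 = 3.152.
In absolute terms T_C = 295.15 K and T_H = 332.15 K, so ΔT = 37.00 K.
COP_Carnot = T_H/ΔT = 332.15/37.00 = 8.977.
η_II = COP_actual/COP_Carnot = 3.152/8.977 = 0.3511.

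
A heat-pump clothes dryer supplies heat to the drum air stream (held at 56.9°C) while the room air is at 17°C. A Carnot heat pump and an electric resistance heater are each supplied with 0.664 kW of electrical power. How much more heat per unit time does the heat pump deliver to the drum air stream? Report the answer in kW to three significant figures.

4.83 kW

In absolute terms T_C = 290.15 K and T_H = 330.05 K, so ΔT = 39.90 K.
COP_Carnot = T_H/ΔT = 330.05/39.90 = 8.272.
The heat pump delivers Q̇_H = COP × Ẇ = 5.493 kW; the resistance heater delivers Ẇ = 0.6640 kW.
Extra = (COP − 1)·Ẇ = 4.829 kW.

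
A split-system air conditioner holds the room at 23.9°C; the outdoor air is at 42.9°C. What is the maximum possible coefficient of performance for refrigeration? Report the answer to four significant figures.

15.63

In absolute terms T_C = 297.05 K and T_H = 316.05 K, so ΔT = 19.00 K.
For a reversible cycle, COP_Carnot = T_C/ΔT = 297.05/19.00 = 15.63.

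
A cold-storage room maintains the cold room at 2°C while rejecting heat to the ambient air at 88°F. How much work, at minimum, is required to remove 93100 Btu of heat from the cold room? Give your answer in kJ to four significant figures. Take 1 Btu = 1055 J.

10390 kJ

In absolute terms T_C = 275.15 K and T_H = 304.26 K, so ΔT = 29.11 K.
The reversible limit is COP_R = T_C/ΔT = 9.452, so W_min = Q_C/COP = Q_C·ΔT/T_C.
W_min = 93100 × 29.11/275.15 = 9850 Btu = 10390 kJ.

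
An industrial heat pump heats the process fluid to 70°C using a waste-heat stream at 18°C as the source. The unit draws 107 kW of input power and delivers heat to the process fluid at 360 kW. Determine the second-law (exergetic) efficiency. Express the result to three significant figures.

0.510

COP_actual = Q̇_H/Ẇ = 360.0/107.0 = 3.364.
In absolute terms T_C = 291.15 K and T_H = 343.15 K, so ΔT = 52.00 K.
COP_Carnot = T_H/ΔT = 343.15/52.00 = 6.599.
η_II = COP_actual/COP_Carnot = 3.364/6.599 = 0.5098.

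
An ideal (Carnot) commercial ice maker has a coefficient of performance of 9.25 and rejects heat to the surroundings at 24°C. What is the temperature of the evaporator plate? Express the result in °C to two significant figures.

-5.0 °C

For a Carnot refrigerator COP_R = T_C/(T_H − T_C), so T_C = COP·T_H/(1 + COP).
With T_H = 297.15 K, T_C = 9.25 × 297.15/10.25 = 268.16 K.
Converting, 268.16 K = -4.99°C.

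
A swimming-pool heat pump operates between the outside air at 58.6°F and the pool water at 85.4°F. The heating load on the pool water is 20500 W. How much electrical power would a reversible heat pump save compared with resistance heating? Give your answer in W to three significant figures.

19500 W

In absolute terms T_C = 287.93 K and T_H = 302.82 K, so ΔT = 14.89 K.
COP_Carnot = T_H/ΔT = 302.82/14.89 = 20.34.
Resistance heating needs Ẇ_res = Q̇_H = 20500 W; the reversible heat pump needs only Ẇ_hp = Q̇_H/COP = 1008 W.
Saving = 20500 − 1008 = 19490 W.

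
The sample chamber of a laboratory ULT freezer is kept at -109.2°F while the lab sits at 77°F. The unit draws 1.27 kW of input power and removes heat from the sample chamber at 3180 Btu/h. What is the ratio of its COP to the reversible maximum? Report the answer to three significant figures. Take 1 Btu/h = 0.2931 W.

0.390

Converting, Q̇_C = 3180 Btu/h = 0.9321 kW, so COP_actual = Q̇_C/Ẇ = 0.9321/1.270 = 0.7339.
In absolute terms T_C = 194.71 K and T_H = 298.15 K, so ΔT = 103.4 K.
COP_Carnot = T_C/ΔT = 194.71/103.4 = 1.882.
η_II = COP_actual/COP_Carnot = 0.7339/1.882 = 0.3899.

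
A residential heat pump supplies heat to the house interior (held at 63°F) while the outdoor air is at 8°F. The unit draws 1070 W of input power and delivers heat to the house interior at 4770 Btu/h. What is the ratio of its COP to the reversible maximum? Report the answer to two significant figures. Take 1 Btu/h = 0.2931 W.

0.14

Converting, Q̇_H = 4770 Btu/h = 1398 W, so COP_actual = Q̇_H/Ẇ = 1398/1070 = 1.307.
In absolute terms T_C = 259.82 K and T_H = 290.37 K, so ΔT = 30.56 K.
COP_Carnot = T_H/ΔT = 290.37/30.56 = 9.503.
η_II = COP_actual/COP_Carnot = 1.307/9.503 = 0.1375.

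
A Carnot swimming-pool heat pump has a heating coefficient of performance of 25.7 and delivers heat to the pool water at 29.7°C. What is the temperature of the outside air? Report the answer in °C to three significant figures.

17.9 °C

COP_HP = T_H/(T_H − T_C) gives T_H − T_C = T_H/COP.
With T_H = 302.85 K, T_C = 302.85 × (1 − 1/25.7) = 291.07 K.
Converting, 291.07 K = 17.92°C.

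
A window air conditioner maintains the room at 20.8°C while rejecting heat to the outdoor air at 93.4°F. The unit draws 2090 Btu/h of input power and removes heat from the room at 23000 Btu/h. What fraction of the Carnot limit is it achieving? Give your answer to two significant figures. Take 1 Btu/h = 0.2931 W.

0.50

COP_actual = Q̇_C/Ẇ = 23000/2090 = 11.00.
In absolute terms T_C = 293.95 K and T_H = 307.26 K, so ΔT = 13.31 K.
COP_Carnot = T_C/ΔT = 293.95/13.31 = 22.08.
η_II = COP_actual/COP_Carnot = 11.00/22.08 = 0.4983.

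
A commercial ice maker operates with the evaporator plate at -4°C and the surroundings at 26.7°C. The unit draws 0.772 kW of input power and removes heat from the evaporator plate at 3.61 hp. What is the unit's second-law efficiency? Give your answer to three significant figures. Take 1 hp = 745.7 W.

0.398

Converting, Q̇_C = 3.610 hp = 2.692 kW, so COP_actual = Q̇_C/Ẇ = 2.692/0.7720 = 3.487.
In absolute terms T_C = 269.15 K and T_H = 299.85 K, so ΔT = 30.70 K.
COP_Carnot = T_C/ΔT = 269.15/30.70 = 8.767.
η_II = COP_actual/COP_Carnot = 3.487/8.767 = 0.3977.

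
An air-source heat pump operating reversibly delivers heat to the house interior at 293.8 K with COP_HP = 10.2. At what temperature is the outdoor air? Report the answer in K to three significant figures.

COP_HP = T_H/(T_H − T_C) gives T_H − T_C = T_H/COP.
With T_H = 293.80 K, T_C = 293.80 × (1 − 1/10.2) = 265.00 K.

265 K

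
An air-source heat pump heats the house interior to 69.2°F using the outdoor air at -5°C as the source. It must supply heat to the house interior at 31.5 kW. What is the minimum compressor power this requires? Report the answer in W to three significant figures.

2750 W

In absolute terms T_C = 268.15 K and T_H = 293.82 K, so ΔT = 25.67 K.
COP_Carnot = T_H/ΔT = 293.82/25.67 = 11.45.
Ẇ_min = Q̇/COP_Carnot = 31.50/11.45 = 2.752 kW = 2752 W.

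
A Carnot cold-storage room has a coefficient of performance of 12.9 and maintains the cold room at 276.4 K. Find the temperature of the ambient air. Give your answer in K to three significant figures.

298 K

COP_R = T_C/(T_H − T_C) gives T_H − T_C = T_C/COP.
With T_C = 276.40 K, T_H = 276.40 × (1 + 1/12.9) = 297.83 K.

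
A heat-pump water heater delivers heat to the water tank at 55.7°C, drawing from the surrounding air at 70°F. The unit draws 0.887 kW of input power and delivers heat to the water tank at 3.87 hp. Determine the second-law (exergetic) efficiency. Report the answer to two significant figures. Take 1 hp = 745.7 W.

Converting, Q̇_H = 3.870 hp = 2.886 kW, so COP_actual = Q̇_H/Ẇ = 2.886/0.8870 = 3.254.
In absolute terms T_C = 294.26 K and T_H = 328.85 K, so ΔT = 34.59 K.
COP_Carnot = T_H/ΔT = 328.85/34.59 = 9.507.
η_II = COP_actual/COP_Carnot = 3.254/9.507 = 0.3422.

0.34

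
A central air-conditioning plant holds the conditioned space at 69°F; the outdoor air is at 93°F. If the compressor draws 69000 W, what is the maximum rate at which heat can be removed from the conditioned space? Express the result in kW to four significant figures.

1520 kW

In absolute terms T_C = 293.71 K and T_H = 307.04 K, so ΔT = 13.33 K.
COP_Carnot = T_C/ΔT = 293.71/13.33 = 22.03.
Q̇_max = COP_Carnot × Ẇ = 22.03 × 69000 W = 1520000 W = 1520 kW.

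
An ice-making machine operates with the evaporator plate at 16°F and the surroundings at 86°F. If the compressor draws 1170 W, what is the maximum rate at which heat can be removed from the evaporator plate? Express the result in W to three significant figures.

In absolute terms T_C = 264.26 K and T_H = 303.15 K, so ΔT = 38.89 K.
COP_Carnot = T_C/ΔT = 264.26/38.89 = 6.795.
Q̇_max = COP_Carnot × Ẇ = 6.795 × 1170 W = 7950 W.

7950 W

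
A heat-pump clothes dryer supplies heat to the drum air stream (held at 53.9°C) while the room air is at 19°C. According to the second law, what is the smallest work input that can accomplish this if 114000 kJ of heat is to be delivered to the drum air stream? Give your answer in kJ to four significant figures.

In absolute terms T_C = 292.15 K and T_H = 327.05 K, so ΔT = 34.90 K.
The reversible limit is COP_HP = T_H/ΔT = 9.371, so W_min = Q_H/COP = Q_H·ΔT/T_H.
W_min = 114000 × 34.90/327.05 = 12170 kJ.

12170 kJ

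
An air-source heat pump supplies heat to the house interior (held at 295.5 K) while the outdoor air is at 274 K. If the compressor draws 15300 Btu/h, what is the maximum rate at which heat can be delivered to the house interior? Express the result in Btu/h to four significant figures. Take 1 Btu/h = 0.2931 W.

The reservoir spacing is ΔT = 295.5 − 274 = 21.50 K.
COP_Carnot = T_H/ΔT = 295.50/21.50 = 13.74.
Q̇_max = COP_Carnot × Ẇ = 13.74 × 15300 Btu/h = 210300 Btu/h.

210300 Btu/h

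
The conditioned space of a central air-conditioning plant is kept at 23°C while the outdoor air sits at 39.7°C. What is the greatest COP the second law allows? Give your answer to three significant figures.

In absolute terms T_C = 296.15 K and T_H = 312.85 K, so ΔT = 16.70 K.
For a reversible cycle, COP_Carnot = T_C/ΔT = 296.15/16.70 = 17.73.

17.7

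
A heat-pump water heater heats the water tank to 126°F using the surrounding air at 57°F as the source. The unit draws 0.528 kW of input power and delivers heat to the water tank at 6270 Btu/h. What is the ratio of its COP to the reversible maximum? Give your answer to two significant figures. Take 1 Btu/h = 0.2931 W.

0.41

Converting, Q̇_H = 6270 Btu/h = 1.838 kW, so COP_actual = Q̇_H/Ẇ = 1.838/0.5280 = 3.481.
In absolute terms T_C = 287.04 K and T_H = 325.37 K, so ΔT = 38.33 K.
COP_Carnot = T_H/ΔT = 325.37/38.33 = 8.488.
η_II = COP_actual/COP_Carnot = 3.481/8.488 = 0.4101.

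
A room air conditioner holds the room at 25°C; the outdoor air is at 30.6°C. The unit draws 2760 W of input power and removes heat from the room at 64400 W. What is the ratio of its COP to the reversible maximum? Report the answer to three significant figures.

COP_actual = Q̇_C/Ẇ = 64400/2760 = 23.33.
In absolute terms T_C = 298.15 K and T_H = 303.75 K, so ΔT = 5.600 K.
COP_Carnot = T_C/ΔT = 298.15/5.600 = 53.24.
η_II = COP_actual/COP_Carnot = 23.33/53.24 = 0.4383.

0.438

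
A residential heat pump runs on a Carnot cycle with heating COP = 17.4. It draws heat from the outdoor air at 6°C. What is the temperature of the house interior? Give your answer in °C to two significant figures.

COP_HP = T_H/(T_H − T_C) rearranges to T_H = COP·T_C/(COP − 1).
With T_C = 279.15 K, T_H = 17.4 × 279.15/16.40 = 296.17 K.
Converting, 296.17 K = 23.02°C.

23 °C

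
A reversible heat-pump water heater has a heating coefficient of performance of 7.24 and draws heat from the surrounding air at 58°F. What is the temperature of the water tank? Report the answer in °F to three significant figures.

COP_HP = T_H/(T_H − T_C) rearranges to T_H = COP·T_C/(COP − 1).
With T_C = 287.59 K, T_H = 7.24 × 287.59/6.240 = 333.68 K.
Converting, 333.68 K = 140.96°F.

141 °F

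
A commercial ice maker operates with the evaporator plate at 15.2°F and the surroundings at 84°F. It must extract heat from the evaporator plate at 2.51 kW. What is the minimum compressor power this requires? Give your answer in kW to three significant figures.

0.364 kW

In absolute terms T_C = 263.82 K and T_H = 302.04 K, so ΔT = 38.22 K.
COP_Carnot = T_C/ΔT = 263.82/38.22 = 6.902.
Ẇ_min = Q̇/COP_Carnot = 2.510/6.902 = 0.3637 kW.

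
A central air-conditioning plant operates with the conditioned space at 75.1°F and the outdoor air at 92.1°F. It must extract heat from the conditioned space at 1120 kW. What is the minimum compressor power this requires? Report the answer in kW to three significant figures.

35.6 kW

In absolute terms T_C = 297.09 K and T_H = 306.54 K, so ΔT = 9.444 K.
COP_Carnot = T_C/ΔT = 297.09/9.444 = 31.46.
Ẇ_min = Q̇/COP_Carnot = 1120/31.46 = 35.60 kW.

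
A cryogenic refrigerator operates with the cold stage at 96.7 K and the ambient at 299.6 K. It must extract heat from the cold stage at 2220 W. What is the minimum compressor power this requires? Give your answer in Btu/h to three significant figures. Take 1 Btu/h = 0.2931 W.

15900 Btu/h

The reservoir spacing is ΔT = 299.6 − 96.7 = 202.9 K.
COP_Carnot = T_C/ΔT = 96.70/202.9 = 0.4766.
Ẇ_min = Q̇/COP_Carnot = 2220/0.4766 = 4658 W = 15890 Btu/h.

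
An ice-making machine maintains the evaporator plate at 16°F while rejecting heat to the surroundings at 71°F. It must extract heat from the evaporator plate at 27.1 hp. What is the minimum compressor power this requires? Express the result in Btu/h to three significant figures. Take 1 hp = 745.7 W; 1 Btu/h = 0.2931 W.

7970 Btu/h

In absolute terms T_C = 264.26 K and T_H = 294.82 K, so ΔT = 30.56 K.
COP_Carnot = T_C/ΔT = 264.26/30.56 = 8.649.
Ẇ_min = Q̇/COP_Carnot = 27.10/8.649 = 3.133 hp = 7972 Btu/h.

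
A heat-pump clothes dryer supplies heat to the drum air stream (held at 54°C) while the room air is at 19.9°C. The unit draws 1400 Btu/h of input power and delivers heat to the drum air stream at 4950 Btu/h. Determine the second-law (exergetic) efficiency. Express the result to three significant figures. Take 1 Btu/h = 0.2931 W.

0.369

COP_actual = Q̇_H/Ẇ = 4950/1400 = 3.536.
In absolute terms T_C = 293.05 K and T_H = 327.15 K, so ΔT = 34.10 K.
COP_Carnot = T_H/ΔT = 327.15/34.10 = 9.594.
η_II = COP_actual/COP_Carnot = 3.536/9.594 = 0.3685.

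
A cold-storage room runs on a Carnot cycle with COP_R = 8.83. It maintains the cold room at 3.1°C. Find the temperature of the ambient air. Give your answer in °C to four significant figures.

COP_R = T_C/(T_H − T_C) gives T_H − T_C = T_C/COP.
With T_C = 276.25 K, T_H = 276.25 × (1 + 1/8.83) = 307.54 K.
Converting, 307.54 K = 34.39°C.

34.39 °C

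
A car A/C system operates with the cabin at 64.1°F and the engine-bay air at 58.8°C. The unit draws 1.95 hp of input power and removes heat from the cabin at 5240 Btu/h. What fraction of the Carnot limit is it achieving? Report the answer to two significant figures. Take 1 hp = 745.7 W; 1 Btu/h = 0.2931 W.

Converting, Q̇_C = 5240 Btu/h = 2.060 hp, so COP_actual = Q̇_C/Ẇ = 2.060/1.950 = 1.056.
In absolute terms T_C = 290.98 K and T_H = 331.95 K, so ΔT = 40.97 K.
COP_Carnot = T_C/ΔT = 290.98/40.97 = 7.103.
η_II = COP_actual/COP_Carnot = 1.056/7.103 = 0.1487.

0.15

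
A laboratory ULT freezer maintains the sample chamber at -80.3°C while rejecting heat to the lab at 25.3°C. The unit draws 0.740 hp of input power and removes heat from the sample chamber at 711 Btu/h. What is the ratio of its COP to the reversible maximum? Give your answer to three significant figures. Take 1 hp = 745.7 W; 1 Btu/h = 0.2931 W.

Converting, Q̇_C = 711.0 Btu/h = 0.2795 hp, so COP_actual = Q̇_C/Ẇ = 0.2795/0.7400 = 0.3777.
In absolute terms T_C = 192.85 K and T_H = 298.45 K, so ΔT = 105.6 K.
COP_Carnot = T_C/ΔT = 192.85/105.6 = 1.826.
η_II = COP_actual/COP_Carnot = 0.3777/1.826 = 0.2068.

0.207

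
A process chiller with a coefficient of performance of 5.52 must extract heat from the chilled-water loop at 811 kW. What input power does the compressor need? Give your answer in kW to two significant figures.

Ẇ = Q̇_C/COP = 811.0/5.52 = 146.9 kW.

150 kW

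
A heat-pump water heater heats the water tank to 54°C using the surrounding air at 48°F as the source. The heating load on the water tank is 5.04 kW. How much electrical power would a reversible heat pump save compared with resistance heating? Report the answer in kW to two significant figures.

In absolute terms T_C = 282.04 K and T_H = 327.15 K, so ΔT = 45.11 K.
COP_Carnot = T_H/ΔT = 327.15/45.11 = 7.252.
Resistance heating needs Ẇ_res = Q̇_H = 5.040 kW; the reversible heat pump needs only Ẇ_hp = Q̇_H/COP = 0.6950 kW.
Saving = 5.040 − 0.6950 = 4.345 kW.

4.3 kW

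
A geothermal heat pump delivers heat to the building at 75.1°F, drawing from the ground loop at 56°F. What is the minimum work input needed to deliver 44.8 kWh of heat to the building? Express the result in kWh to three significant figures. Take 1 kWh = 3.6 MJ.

In absolute terms T_C = 286.48 K and T_H = 297.09 K, so ΔT = 10.61 K.
The reversible limit is COP_HP = T_H/ΔT = 28.00, so W_min = Q_H/COP = Q_H·ΔT/T_H.
W_min = 44.80 × 10.61/297.09 = 1.600 kWh.

1.60 kWh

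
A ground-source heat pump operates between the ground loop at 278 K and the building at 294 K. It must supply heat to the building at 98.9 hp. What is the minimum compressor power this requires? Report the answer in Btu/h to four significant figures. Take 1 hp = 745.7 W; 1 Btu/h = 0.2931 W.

13690 Btu/h

The reservoir spacing is ΔT = 294 − 278 = 16.00 K.
COP_Carnot = T_H/ΔT = 294.00/16.00 = 18.38.
Ẇ_min = Q̇/COP_Carnot = 98.90/18.38 = 5.382 hp = 13690 Btu/h.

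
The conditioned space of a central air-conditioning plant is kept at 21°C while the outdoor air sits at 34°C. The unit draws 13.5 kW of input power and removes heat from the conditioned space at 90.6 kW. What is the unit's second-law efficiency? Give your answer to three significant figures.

0.297

COP_actual = Q̇_C/Ẇ = 90.60/13.50 = 6.711.
In absolute terms T_C = 294.15 K and T_H = 307.15 K, so ΔT = 13.00 K.
COP_Carnot = T_C/ΔT = 294.15/13.00 = 22.63.
η_II = COP_actual/COP_Carnot = 6.711/22.63 = 0.2966.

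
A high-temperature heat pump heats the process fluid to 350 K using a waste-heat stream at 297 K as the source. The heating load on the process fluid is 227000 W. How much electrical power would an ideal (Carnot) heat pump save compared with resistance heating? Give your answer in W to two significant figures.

The reservoir spacing is ΔT = 350 − 297 = 53.00 K.
COP_Carnot = T_H/ΔT = 350.00/53.00 = 6.604.
Resistance heating needs Ẇ_res = Q̇_H = 227000 W; the reversible heat pump needs only Ẇ_hp = Q̇_H/COP = 34370 W.
Saving = 227000 − 34370 = 192600 W.

190000 W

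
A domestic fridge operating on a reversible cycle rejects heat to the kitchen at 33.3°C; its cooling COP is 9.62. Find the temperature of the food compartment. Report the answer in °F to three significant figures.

40.0 °F

For a Carnot refrigerator COP_R = T_C/(T_H − T_C), so T_C = COP·T_H/(1 + COP).
With T_H = 306.45 K, T_C = 9.62 × 306.45/10.62 = 277.59 K.
Converting, 277.59 K = 40.00°F.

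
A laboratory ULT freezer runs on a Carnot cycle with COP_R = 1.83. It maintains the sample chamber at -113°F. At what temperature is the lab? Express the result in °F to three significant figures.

76.4 °F

COP_R = T_C/(T_H − T_C) gives T_H − T_C = T_C/COP.
With T_C = 192.59 K, T_H = 192.59 × (1 + 1/1.83) = 297.84 K.
Converting, 297.84 K = 76.44°F.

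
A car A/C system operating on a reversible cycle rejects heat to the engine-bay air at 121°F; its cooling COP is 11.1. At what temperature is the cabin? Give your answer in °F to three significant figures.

For a Carnot refrigerator COP_R = T_C/(T_H − T_C), so T_C = COP·T_H/(1 + COP).
With T_H = 322.59 K, T_C = 11.1 × 322.59/12.10 = 295.93 K.
Converting, 295.93 K = 73.01°F.

73.0 °F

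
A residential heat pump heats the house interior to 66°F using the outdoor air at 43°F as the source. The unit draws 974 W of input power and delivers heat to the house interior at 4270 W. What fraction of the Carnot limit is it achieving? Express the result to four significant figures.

COP_actual = Q̇_H/Ẇ = 4270/974.0 = 4.384.
In absolute terms T_C = 279.26 K and T_H = 292.04 K, so ΔT = 12.78 K.
COP_Carnot = T_H/ΔT = 292.04/12.78 = 22.86.
η_II = COP_actual/COP_Carnot = 4.384/22.86 = 0.1918.

0.1918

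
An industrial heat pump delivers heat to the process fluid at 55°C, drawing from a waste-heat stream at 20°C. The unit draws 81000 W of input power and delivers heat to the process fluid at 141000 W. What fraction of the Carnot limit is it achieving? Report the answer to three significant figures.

0.186

COP_actual = Q̇_H/Ẇ = 141000/81000 = 1.741.
In absolute terms T_C = 293.15 K and T_H = 328.15 K, so ΔT = 35.00 K.
COP_Carnot = T_H/ΔT = 328.15/35.00 = 9.376.
η_II = COP_actual/COP_Carnot = 1.741/9.376 = 0.1857.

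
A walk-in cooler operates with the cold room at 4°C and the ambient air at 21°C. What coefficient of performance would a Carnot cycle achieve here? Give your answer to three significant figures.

In absolute terms T_C = 277.15 K and T_H = 294.15 K, so ΔT = 17.00 K.
For a reversible cycle, COP_Carnot = T_C/ΔT = 277.15/17.00 = 16.30.

16.3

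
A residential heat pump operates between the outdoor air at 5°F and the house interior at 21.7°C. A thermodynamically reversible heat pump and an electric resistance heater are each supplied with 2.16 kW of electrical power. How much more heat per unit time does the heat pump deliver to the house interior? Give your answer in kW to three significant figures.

15.2 kW

In absolute terms T_C = 258.15 K and T_H = 294.85 K, so ΔT = 36.70 K.
COP_Carnot = T_H/ΔT = 294.85/36.70 = 8.034.
The heat pump delivers Q̇_H = COP × Ẇ = 17.35 kW; the resistance heater delivers Ẇ = 2.160 kW.
Extra = (COP − 1)·Ẇ = 15.19 kW.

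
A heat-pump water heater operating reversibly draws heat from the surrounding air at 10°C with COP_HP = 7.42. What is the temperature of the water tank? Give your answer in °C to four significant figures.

54.10 °C

COP_HP = T_H/(T_H − T_C) rearranges to T_H = COP·T_C/(COP − 1).
With T_C = 283.15 K, T_H = 7.42 × 283.15/6.420 = 327.25 K.
Converting, 327.25 K = 54.10°C.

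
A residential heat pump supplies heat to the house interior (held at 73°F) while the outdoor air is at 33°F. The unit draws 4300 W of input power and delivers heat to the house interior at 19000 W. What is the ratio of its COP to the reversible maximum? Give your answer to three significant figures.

COP_actual = Q̇_H/Ẇ = 19000/4300 = 4.419.
In absolute terms T_C = 273.71 K and T_H = 295.93 K, so ΔT = 22.22 K.
COP_Carnot = T_H/ΔT = 295.93/22.22 = 13.32.
η_II = COP_actual/COP_Carnot = 4.419/13.32 = 0.3318.

0.332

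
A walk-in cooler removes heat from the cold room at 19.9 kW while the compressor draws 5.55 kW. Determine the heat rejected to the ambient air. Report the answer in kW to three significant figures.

For a cyclic device the first law requires Q̇_H = Q̇_C + Ẇ.
Q̇_H = Q̇_C + Ẇ = 25.45 kW.

25.5 kW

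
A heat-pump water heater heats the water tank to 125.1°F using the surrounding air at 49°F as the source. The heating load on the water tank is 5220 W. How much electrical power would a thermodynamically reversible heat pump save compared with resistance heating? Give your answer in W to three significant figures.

4540 W

In absolute terms T_C = 282.59 K and T_H = 324.87 K, so ΔT = 42.28 K.
COP_Carnot = T_H/ΔT = 324.87/42.28 = 7.684.
Resistance heating needs Ẇ_res = Q̇_H = 5220 W; the reversible heat pump needs only Ẇ_hp = Q̇_H/COP = 679.3 W.
Saving = 5220 − 679.3 = 4541 W.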